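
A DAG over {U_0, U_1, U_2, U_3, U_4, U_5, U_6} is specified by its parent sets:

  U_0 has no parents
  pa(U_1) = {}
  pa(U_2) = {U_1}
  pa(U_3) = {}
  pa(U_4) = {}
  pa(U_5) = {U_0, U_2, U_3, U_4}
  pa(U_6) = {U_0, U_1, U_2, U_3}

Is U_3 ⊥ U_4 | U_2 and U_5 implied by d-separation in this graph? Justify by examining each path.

No

We examine all 4 paths between U_3 and U_4:
Path 1: U_3 → U_5 ← U_4
  U_5 is a collider and U_5 is conditioned on, which opens it — no node blocks this path, so it is active.
Path 2: U_3 → U_6 ← U_1 → U_2 → U_5 ← U_4
  U_6 is a collider here and neither U_6 nor any of its descendants is conditioned on, so the collider stays closed — the path is blocked at U_6.
Path 3: U_3 → U_6 ← U_2 → U_5 ← U_4
  U_6 is a collider here and neither U_6 nor any of its descendants is conditioned on, so the collider stays closed — the path is blocked at U_6.
Path 4: U_3 → U_6 ← U_0 → U_5 ← U_4
  U_6 is a collider here and neither U_6 nor any of its descendants is conditioned on, so the collider stays closed — the path is blocked at U_6.
Since the path U_3 → U_5 ← U_4 is active, U_3 and U_4 are not d-separated given {U_2, U_5}.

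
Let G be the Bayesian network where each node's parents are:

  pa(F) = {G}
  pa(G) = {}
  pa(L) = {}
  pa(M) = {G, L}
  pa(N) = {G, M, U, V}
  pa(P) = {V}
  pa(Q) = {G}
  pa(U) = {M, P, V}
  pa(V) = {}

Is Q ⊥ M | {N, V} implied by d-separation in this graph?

No

Enumerating the 5 paths from Q to M and testing each for blocking by {N, V}:
Path 1: Q ← G → M
  G is a fork and G is not conditioned on — no node blocks this path, so it is active.
Path 2: Q ← G → N ← U ← M
  G is a fork and G is not conditioned on; N is a collider and N is conditioned on, which opens it; U is a chain and U is not conditioned on — no node blocks this path, so it is active.
Path 3: Q ← G → N ← V → P → U ← M
  V is a fork here and V is conditioned on, so the path is blocked at V.
Path 4: Q ← G → N ← V → U ← M
  V is a fork here and V is conditioned on, so the path is blocked at V.
Path 5: Q ← G → N ← M
  G is a fork and G is not conditioned on; N is a collider and N is conditioned on, which opens it — no node blocks this path, so it is active.
Because an active path exists, Q and M are not d-separated.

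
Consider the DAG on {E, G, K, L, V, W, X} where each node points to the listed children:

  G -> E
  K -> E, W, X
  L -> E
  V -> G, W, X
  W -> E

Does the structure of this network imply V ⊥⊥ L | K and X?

Yes — V and L are d-separated given {K, X}.

We examine all 5 paths between V and L:
Path 1: V → W ← K → E ← L
  W is a collider here and neither W nor any of its descendants is conditioned on, so the collider stays closed — the path is blocked at W.
Path 2: V → W → E ← L
  E is a collider here and neither E nor any of its descendants is conditioned on, so the collider stays closed — the path is blocked at E.
Path 3: V → G → E ← L
  E is a collider here and neither E nor any of its descendants is conditioned on, so the collider stays closed — the path is blocked at E.
Path 4: V → X ← K → W → E ← L
  K is a fork here and K is conditioned on, so the path is blocked at K.
Path 5: V → X ← K → E ← L
  K is a fork here and K is conditioned on, so the path is blocked at K.
All paths are blocked; V ⊥ L | {K, X} holds.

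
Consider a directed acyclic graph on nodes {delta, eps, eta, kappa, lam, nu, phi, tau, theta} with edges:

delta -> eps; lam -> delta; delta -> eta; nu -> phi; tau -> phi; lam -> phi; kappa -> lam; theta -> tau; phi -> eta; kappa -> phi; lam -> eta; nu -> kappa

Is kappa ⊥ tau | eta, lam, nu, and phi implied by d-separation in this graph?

No — kappa and tau are not d-separated given {eta, lam, nu, phi}.

Enumerating the 5 paths from kappa to tau and testing each for blocking by {eta, lam, nu, phi}:
Path 1: kappa ← nu → phi ← tau
  nu is a fork here and nu is conditioned on, so the path is blocked at nu.
Path 2: kappa → lam → delta → eta ← phi ← tau
  lam is a chain here and lam is conditioned on, so the path is blocked at lam.
Path 3: kappa → lam → eta ← phi ← tau
  lam is a chain here and lam is conditioned on, so the path is blocked at lam.
Path 4: kappa → lam → phi ← tau
  lam is a chain here and lam is conditioned on, so the path is blocked at lam.
Path 5: kappa → phi ← tau
  phi is a collider and phi is conditioned on, which opens it — no node blocks this path, so it is active.
At least one path is unblocked, so d-separation fails.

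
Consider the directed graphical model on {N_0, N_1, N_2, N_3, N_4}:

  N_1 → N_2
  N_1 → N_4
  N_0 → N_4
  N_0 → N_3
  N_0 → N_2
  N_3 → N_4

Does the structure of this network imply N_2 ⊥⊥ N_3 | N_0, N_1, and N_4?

4 paths connect N_2 and N_3; each must be blocked for d-separation to hold:
  1. N_2 ← N_0 → N_3 — N_0:fork[blocks] ⇒ blocked
  2. N_2 ← N_0 → N_4 ← N_3 — N_0:fork[blocks]; N_4:collider[open] ⇒ blocked
  3. N_2 ← N_1 → N_4 ← N_3 — N_1:fork[blocks]; N_4:collider[open] ⇒ blocked
  4. N_2 ← N_1 → N_4 ← N_0 → N_3 — N_1:fork[blocks]; N_4:collider[open]; N_0:fork[blocks] ⇒ blocked
All paths are blocked; N_2 ⊥ N_3 | {N_0, N_1, N_4} holds.

Yes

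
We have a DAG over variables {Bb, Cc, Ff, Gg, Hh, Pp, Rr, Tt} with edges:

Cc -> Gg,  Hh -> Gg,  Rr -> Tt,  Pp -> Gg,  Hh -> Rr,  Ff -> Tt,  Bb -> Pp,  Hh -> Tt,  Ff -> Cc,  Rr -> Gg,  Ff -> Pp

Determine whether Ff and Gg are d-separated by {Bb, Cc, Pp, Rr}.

There are 6 undirected paths between Ff and Gg; checking each against the conditioning set {Bb, Cc, Pp, Rr}:
Path 1: Ff → Pp → Gg
  Pp is a chain here and Pp is conditioned on, so the path is blocked at Pp.
Path 2: Ff → Cc → Gg
  Cc is a chain here and Cc is conditioned on, so the path is blocked at Cc.
Path 3: Ff → Tt ← Rr ← Hh → Gg
  Tt is a collider here and neither Tt nor any of its descendants is conditioned on, so the collider stays closed — the path is blocked at Tt.
Path 4: Ff → Tt ← Rr → Gg
  Tt is a collider here and neither Tt nor any of its descendants is conditioned on, so the collider stays closed — the path is blocked at Tt.
Path 5: Ff → Tt ← Hh → Rr → Gg
  Tt is a collider here and neither Tt nor any of its descendants is conditioned on, so the collider stays closed — the path is blocked at Tt.
Path 6: Ff → Tt ← Hh → Gg
  Tt is a collider here and neither Tt nor any of its descendants is conditioned on, so the collider stays closed — the path is blocked at Tt.
All paths are blocked; Ff ⊥ Gg | {Bb, Cc, Pp, Rr} holds.

Yes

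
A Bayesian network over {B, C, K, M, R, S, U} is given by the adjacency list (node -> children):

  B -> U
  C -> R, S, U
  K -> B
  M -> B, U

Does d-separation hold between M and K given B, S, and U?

There are 2 undirected paths between M and K; checking each against the conditioning set {B, S, U}:
  1. M → B ← K — B:collider[open] ⇒ active
  2. M → U ← B ← K — U:collider[open]; B:chain[blocks] ⇒ blocked
Because an active path exists, M and K are not d-separated.

No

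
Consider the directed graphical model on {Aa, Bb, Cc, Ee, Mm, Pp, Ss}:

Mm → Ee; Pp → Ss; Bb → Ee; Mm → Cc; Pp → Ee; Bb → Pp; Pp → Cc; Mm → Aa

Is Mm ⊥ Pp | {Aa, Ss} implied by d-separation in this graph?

Yes

There are 3 undirected paths between Mm and Pp; checking each against the conditioning set {Aa, Ss}:
Path 1: Mm → Ee ← Pp
  Ee is a collider here and neither Ee nor any of its descendants is conditioned on, so the collider stays closed — the path is blocked at Ee.
Path 2: Mm → Ee ← Bb → Pp
  Ee is a collider here and neither Ee nor any of its descendants is conditioned on, so the collider stays closed — the path is blocked at Ee.
Path 3: Mm → Cc ← Pp
  Cc is a collider here and neither Cc nor any of its descendants is conditioned on, so the collider stays closed — the path is blocked at Cc.
Since every path is blocked, d-separation holds.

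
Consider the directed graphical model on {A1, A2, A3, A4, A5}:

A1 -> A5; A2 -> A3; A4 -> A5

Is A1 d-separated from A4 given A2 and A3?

Only one path connects A1 and A4:
Path 1: A1 → A5 ← A4
  A5 is a collider here and neither A5 nor any of its descendants is conditioned on, so the collider stays closed — the path is blocked at A5.
Since every path is blocked, d-separation holds.

Yes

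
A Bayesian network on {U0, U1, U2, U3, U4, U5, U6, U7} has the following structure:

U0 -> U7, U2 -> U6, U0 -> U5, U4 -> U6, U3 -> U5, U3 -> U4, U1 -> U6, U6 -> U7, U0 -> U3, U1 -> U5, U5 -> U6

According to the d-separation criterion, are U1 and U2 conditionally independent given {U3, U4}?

We examine all 6 paths between U1 and U2:
  1. U1 → U5 ← U3 ← U0 → U7 ← U6 ← U2 — U5:collider[blocks]; U3:chain[blocks]; U0:fork[open]; U7:collider[blocks]; U6:chain[open] ⇒ blocked
  2. U1 → U5 ← U3 → U4 → U6 ← U2 — U5:collider[blocks]; U3:fork[blocks]; U4:chain[blocks]; U6:collider[blocks] ⇒ blocked
  3. U1 → U5 ← U0 → U3 → U4 → U6 ← U2 — U5:collider[blocks]; U0:fork[open]; U3:chain[blocks]; U4:chain[blocks]; U6:collider[blocks] ⇒ blocked
  4. U1 → U5 ← U0 → U7 ← U6 ← U2 — U5:collider[blocks]; U0:fork[open]; U7:collider[blocks]; U6:chain[open] ⇒ blocked
  5. U1 → U5 → U6 ← U2 — U5:chain[open]; U6:collider[blocks] ⇒ blocked
  6. U1 → U6 ← U2 — U6:collider[blocks] ⇒ blocked
All paths are blocked; U1 ⊥ U2 | {U3, U4} holds.

Yes — U1 and U2 are d-separated given {U3, U4}.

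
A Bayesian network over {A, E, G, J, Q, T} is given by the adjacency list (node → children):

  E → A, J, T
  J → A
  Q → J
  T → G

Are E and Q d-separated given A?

Enumerating the 2 paths from E to Q and testing each for blocking by {A}:
Path 1: E → A ← J ← Q
  A is a collider and A is conditioned on, which opens it; J is a chain and J is not conditioned on — no node blocks this path, so it is active.
Path 2: E → J ← Q
  J is a collider and its descendant A is conditioned on, which opens it — no node blocks this path, so it is active.
At least one path is unblocked, so d-separation fails.

No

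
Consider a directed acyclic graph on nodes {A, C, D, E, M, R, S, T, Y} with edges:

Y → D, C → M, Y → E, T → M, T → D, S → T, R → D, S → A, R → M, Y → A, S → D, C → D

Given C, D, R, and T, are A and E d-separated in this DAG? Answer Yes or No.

No

We examine all 5 paths between A and E:
Path 1: A ← Y → E
  Y is a fork and Y is not conditioned on — no node blocks this path, so it is active.
Path 2: A ← S → D ← Y → E
  S is a fork and S is not conditioned on; D is a collider and D is conditioned on, which opens it; Y is a fork and Y is not conditioned on — no node blocks this path, so it is active.
Path 3: A ← S → T → D ← Y → E
  T is a chain here and T is conditioned on, so the path is blocked at T.
Path 4: A ← S → T → M ← R → D ← Y → E
  T is a chain here and T is conditioned on, so the path is blocked at T.
Path 5: A ← S → T → M ← C → D ← Y → E
  T is a chain here and T is conditioned on, so the path is blocked at T.
Because an active path exists, A and E are not d-separated.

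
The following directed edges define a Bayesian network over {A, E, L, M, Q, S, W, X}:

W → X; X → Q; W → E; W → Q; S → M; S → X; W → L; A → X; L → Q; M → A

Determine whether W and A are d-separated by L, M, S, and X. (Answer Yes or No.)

There are 6 undirected paths between W and A; checking each against the conditioning set {L, M, S, X}:
Path 1: W → L → Q ← X ← A
  L is a chain here and L is conditioned on, so the path is blocked at L.
Path 2: W → L → Q ← X ← S → M → A
  L is a chain here and L is conditioned on, so the path is blocked at L.
Path 3: W → Q ← X ← A
  Q is a collider here and neither Q nor any of its descendants is conditioned on, so the collider stays closed — the path is blocked at Q.
Path 4: W → Q ← X ← S → M → A
  Q is a collider here and neither Q nor any of its descendants is conditioned on, so the collider stays closed — the path is blocked at Q.
Path 5: W → X ← A
  X is a collider and X is conditioned on, which opens it — no node blocks this path, so it is active.
Path 6: W → X ← S → M → A
  S is a fork here and S is conditioned on, so the path is blocked at S.
Because an active path exists, W and A are not d-separated.

No — W and A are not d-separated given {L, M, S, X}.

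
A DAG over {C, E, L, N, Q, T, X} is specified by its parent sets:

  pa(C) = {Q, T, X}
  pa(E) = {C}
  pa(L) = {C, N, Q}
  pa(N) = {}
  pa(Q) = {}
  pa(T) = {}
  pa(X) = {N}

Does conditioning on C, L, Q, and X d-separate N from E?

We examine all 3 paths between N and E:
Path 1: N → L ← C → E
  C is a fork here and C is conditioned on, so the path is blocked at C.
Path 2: N → L ← Q → C → E
  Q is a fork here and Q is conditioned on, so the path is blocked at Q.
Path 3: N → X → C → E
  X is a chain here and X is conditioned on, so the path is blocked at X.
Every path is blocked, so N and E are d-separated given {C, L, Q, X}.

Yes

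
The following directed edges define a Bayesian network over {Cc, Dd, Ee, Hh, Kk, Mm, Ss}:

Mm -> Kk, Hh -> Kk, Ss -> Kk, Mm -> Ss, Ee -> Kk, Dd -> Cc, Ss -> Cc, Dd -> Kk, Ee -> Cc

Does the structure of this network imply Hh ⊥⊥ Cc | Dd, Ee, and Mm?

Yes — Hh and Cc are d-separated given {Dd, Ee, Mm}.

We examine all 4 paths between Hh and Cc:
  1. Hh → Kk ← Ss → Cc — Kk:collider[blocks]; Ss:fork[open] ⇒ blocked
  2. Hh → Kk ← Ee → Cc — Kk:collider[blocks]; Ee:fork[blocks] ⇒ blocked
  3. Hh → Kk ← Mm → Ss → Cc — Kk:collider[blocks]; Mm:fork[blocks]; Ss:chain[open] ⇒ blocked
  4. Hh → Kk ← Dd → Cc — Kk:collider[blocks]; Dd:fork[blocks] ⇒ blocked
Since every path is blocked, d-separation holds.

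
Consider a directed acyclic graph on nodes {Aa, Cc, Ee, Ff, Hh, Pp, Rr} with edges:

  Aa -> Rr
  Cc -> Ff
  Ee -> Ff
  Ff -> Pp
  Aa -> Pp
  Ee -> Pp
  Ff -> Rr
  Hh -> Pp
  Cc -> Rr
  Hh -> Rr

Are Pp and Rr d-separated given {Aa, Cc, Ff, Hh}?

Yes — Pp and Rr are d-separated given {Aa, Cc, Ff, Hh}.

Enumerating the 6 paths from Pp to Rr and testing each for blocking by {Aa, Cc, Ff, Hh}:
Path 1: Pp ← Ff ← Cc → Rr
  Ff is a chain here and Ff is conditioned on, so the path is blocked at Ff.
Path 2: Pp ← Ff → Rr
  Ff is a fork here and Ff is conditioned on, so the path is blocked at Ff.
Path 3: Pp ← Hh → Rr
  Hh is a fork here and Hh is conditioned on, so the path is blocked at Hh.
Path 4: Pp ← Ee → Ff ← Cc → Rr
  Cc is a fork here and Cc is conditioned on, so the path is blocked at Cc.
Path 5: Pp ← Ee → Ff → Rr
  Ff is a chain here and Ff is conditioned on, so the path is blocked at Ff.
Path 6: Pp ← Aa → Rr
  Aa is a fork here and Aa is conditioned on, so the path is blocked at Aa.
Every path is blocked, so Pp and Rr are d-separated given {Aa, Cc, Ff, Hh}.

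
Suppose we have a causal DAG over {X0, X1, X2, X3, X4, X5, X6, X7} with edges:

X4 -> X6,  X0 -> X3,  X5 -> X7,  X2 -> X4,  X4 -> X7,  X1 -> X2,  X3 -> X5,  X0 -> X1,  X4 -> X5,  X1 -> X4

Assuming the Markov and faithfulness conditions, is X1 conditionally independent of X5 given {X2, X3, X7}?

Enumerating the 5 paths from X1 to X5 and testing each for blocking by {X2, X3, X7}:
Path 1: X1 → X4 → X5
  X4 is a chain and X4 is not conditioned on — no node blocks this path, so it is active.
Path 2: X1 → X4 → X7 ← X5
  X4 is a chain and X4 is not conditioned on; X7 is a collider and X7 is conditioned on, which opens it — no node blocks this path, so it is active.
Path 3: X1 ← X0 → X3 → X5
  X3 is a chain here and X3 is conditioned on, so the path is blocked at X3.
Path 4: X1 → X2 → X4 → X5
  X2 is a chain here and X2 is conditioned on, so the path is blocked at X2.
Path 5: X1 → X2 → X4 → X7 ← X5
  X2 is a chain here and X2 is conditioned on, so the path is blocked at X2.
At least one path is unblocked, so d-separation fails.

No — X1 and X5 are not d-separated given {X2, X3, X7}.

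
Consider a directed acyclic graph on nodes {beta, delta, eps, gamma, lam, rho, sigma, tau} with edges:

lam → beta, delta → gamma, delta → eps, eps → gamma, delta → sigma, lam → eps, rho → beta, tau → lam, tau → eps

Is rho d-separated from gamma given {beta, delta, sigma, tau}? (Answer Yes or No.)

We examine all 4 paths between rho and gamma:
  1. rho → beta ← lam ← tau → eps → gamma — beta:collider[open]; lam:chain[open]; tau:fork[blocks]; eps:chain[open] ⇒ blocked
  2. rho → beta ← lam ← tau → eps ← delta → gamma — beta:collider[open]; lam:chain[open]; tau:fork[blocks]; eps:collider[blocks]; delta:fork[blocks] ⇒ blocked
  3. rho → beta ← lam → eps → gamma — beta:collider[open]; lam:fork[open]; eps:chain[open] ⇒ active
  4. rho → beta ← lam → eps ← delta → gamma — beta:collider[open]; lam:fork[open]; eps:collider[blocks]; delta:fork[blocks] ⇒ blocked
Because an active path exists, rho and gamma are not d-separated.

No — rho and gamma are not d-separated given {beta, delta, sigma, tau}.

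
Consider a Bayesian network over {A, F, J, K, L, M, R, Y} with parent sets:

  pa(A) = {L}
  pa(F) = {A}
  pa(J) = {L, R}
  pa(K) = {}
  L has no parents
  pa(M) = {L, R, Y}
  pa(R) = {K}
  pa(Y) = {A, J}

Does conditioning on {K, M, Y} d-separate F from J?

Enumerating the 6 paths from F to J and testing each for blocking by {K, M, Y}:
Path 1: F ← A → Y ← J
  A is a fork and A is not conditioned on; Y is a collider and Y is conditioned on, which opens it — no node blocks this path, so it is active.
Path 2: F ← A → Y → M ← R → J
  Y is a chain here and Y is conditioned on, so the path is blocked at Y.
Path 3: F ← A → Y → M ← L → J
  Y is a chain here and Y is conditioned on, so the path is blocked at Y.
Path 4: F ← A ← L → J
  A is a chain and A is not conditioned on; L is a fork and L is not conditioned on — no node blocks this path, so it is active.
Path 5: F ← A ← L → M ← R → J
  A is a chain and A is not conditioned on; L is a fork and L is not conditioned on; M is a collider and M is conditioned on, which opens it; R is a fork and R is not conditioned on — no node blocks this path, so it is active.
Path 6: F ← A ← L → M ← Y ← J
  Y is a chain here and Y is conditioned on, so the path is blocked at Y.
Because an active path exists, F and J are not d-separated.

No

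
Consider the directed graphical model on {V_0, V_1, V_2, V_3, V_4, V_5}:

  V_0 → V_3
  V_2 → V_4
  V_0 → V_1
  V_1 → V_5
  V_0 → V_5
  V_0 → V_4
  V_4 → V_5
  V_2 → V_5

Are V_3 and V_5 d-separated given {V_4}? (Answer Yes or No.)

No — V_3 and V_5 are not d-separated given {V_4}.

Enumerating the 4 paths from V_3 to V_5 and testing each for blocking by {V_4}:
Path 1: V_3 ← V_0 → V_4 ← V_2 → V_5
  V_0 is a fork and V_0 is not conditioned on; V_4 is a collider and V_4 is conditioned on, which opens it; V_2 is a fork and V_2 is not conditioned on — no node blocks this path, so it is active.
Path 2: V_3 ← V_0 → V_4 → V_5
  V_4 is a chain here and V_4 is conditioned on, so the path is blocked at V_4.
Path 3: V_3 ← V_0 → V_1 → V_5
  V_0 is a fork and V_0 is not conditioned on; V_1 is a chain and V_1 is not conditioned on — no node blocks this path, so it is active.
Path 4: V_3 ← V_0 → V_5
  V_0 is a fork and V_0 is not conditioned on — no node blocks this path, so it is active.
At least one path is unblocked, so d-separation fails.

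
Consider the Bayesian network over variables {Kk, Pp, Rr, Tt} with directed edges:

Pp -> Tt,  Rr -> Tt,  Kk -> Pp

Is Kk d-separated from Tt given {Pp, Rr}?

Yes

Only one path connects Kk and Tt:
Path 1: Kk → Pp → Tt
  Pp is a chain here and Pp is conditioned on, so the path is blocked at Pp.
All paths are blocked; Kk ⊥ Tt | {Pp, Rr} holds.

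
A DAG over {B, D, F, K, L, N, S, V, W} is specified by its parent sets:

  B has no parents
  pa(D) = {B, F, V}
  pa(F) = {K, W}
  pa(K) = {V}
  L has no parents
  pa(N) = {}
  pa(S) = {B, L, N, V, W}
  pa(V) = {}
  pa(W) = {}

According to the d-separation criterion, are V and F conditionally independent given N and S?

No

Enumerating the 5 paths from V to F and testing each for blocking by {N, S}:
Path 1: V → D ← B → S ← W → F
  D is a collider here and neither D nor any of its descendants is conditioned on, so the collider stays closed — the path is blocked at D.
Path 2: V → D ← F
  D is a collider here and neither D nor any of its descendants is conditioned on, so the collider stays closed — the path is blocked at D.
Path 3: V → S ← W → F
  S is a collider and S is conditioned on, which opens it; W is a fork and W is not conditioned on — no node blocks this path, so it is active.
Path 4: V → S ← B → D ← F
  D is a collider here and neither D nor any of its descendants is conditioned on, so the collider stays closed — the path is blocked at D.
Path 5: V → K → F
  K is a chain and K is not conditioned on — no node blocks this path, so it is active.
Because an active path exists, V and F are not d-separated.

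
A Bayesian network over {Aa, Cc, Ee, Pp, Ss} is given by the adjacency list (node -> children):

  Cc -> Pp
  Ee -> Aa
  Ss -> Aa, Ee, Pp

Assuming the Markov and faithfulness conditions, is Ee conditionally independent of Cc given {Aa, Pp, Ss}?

Yes

We examine all 2 paths between Ee and Cc:
  1. Ee ← Ss → Pp ← Cc — Ss:fork[blocks]; Pp:collider[open] ⇒ blocked
  2. Ee → Aa ← Ss → Pp ← Cc — Aa:collider[open]; Ss:fork[blocks]; Pp:collider[open] ⇒ blocked
Every path is blocked, so Ee and Cc are d-separated given {Aa, Pp, Ss}.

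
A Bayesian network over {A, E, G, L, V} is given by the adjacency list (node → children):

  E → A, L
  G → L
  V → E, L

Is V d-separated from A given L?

No

There are 2 undirected paths between V and A; checking each against the conditioning set {L}:
  1. V → E → A — E:chain[open] ⇒ active
  2. V → L ← E → A — L:collider[open]; E:fork[open] ⇒ active
Since the path V → E → A is active, V and A are not d-separated given {L}.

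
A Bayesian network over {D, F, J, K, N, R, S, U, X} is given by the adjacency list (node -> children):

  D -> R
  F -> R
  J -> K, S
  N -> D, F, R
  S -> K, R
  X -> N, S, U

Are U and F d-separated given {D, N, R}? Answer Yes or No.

6 paths connect U and F; each must be blocked for d-separation to hold:
Path 1: U ← X → N → F
  N is a chain here and N is conditioned on, so the path is blocked at N.
Path 2: U ← X → N → R ← F
  N is a chain here and N is conditioned on, so the path is blocked at N.
Path 3: U ← X → N → D → R ← F
  N is a chain here and N is conditioned on, so the path is blocked at N.
Path 4: U ← X → S → R ← F
  X is a fork and X is not conditioned on; S is a chain and S is not conditioned on; R is a collider and R is conditioned on, which opens it — no node blocks this path, so it is active.
Path 5: U ← X → S → R ← N → F
  N is a fork here and N is conditioned on, so the path is blocked at N.
Path 6: U ← X → S → R ← D ← N → F
  D is a chain here and D is conditioned on, so the path is blocked at D.
Because an active path exists, U and F are not d-separated.

No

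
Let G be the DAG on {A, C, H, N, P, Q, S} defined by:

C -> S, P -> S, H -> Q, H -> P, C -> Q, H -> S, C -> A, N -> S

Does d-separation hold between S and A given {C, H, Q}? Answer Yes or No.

3 paths connect S and A; each must be blocked for d-separation to hold:
  1. S ← H → Q ← C → A — H:fork[blocks]; Q:collider[open]; C:fork[blocks] ⇒ blocked
  2. S ← P ← H → Q ← C → A — P:chain[open]; H:fork[blocks]; Q:collider[open]; C:fork[blocks] ⇒ blocked
  3. S ← C → A — C:fork[blocks] ⇒ blocked
Every path is blocked, so S and A are d-separated given {C, H, Q}.

Yes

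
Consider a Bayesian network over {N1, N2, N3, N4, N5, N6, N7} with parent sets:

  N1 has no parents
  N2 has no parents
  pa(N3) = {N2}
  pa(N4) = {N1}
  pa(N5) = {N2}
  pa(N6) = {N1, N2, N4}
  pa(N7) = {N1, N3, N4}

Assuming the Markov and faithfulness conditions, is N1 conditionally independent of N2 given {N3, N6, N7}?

No — N1 and N2 are not d-separated given {N3, N6, N7}.

We examine all 6 paths between N1 and N2:
Path 1: N1 → N4 → N7 ← N3 ← N2
  N3 is a chain here and N3 is conditioned on, so the path is blocked at N3.
Path 2: N1 → N4 → N6 ← N2
  N4 is a chain and N4 is not conditioned on; N6 is a collider and N6 is conditioned on, which opens it — no node blocks this path, so it is active.
Path 3: N1 → N7 ← N4 → N6 ← N2
  N7 is a collider and N7 is conditioned on, which opens it; N4 is a fork and N4 is not conditioned on; N6 is a collider and N6 is conditioned on, which opens it — no node blocks this path, so it is active.
Path 4: N1 → N7 ← N3 ← N2
  N3 is a chain here and N3 is conditioned on, so the path is blocked at N3.
Path 5: N1 → N6 ← N4 → N7 ← N3 ← N2
  N3 is a chain here and N3 is conditioned on, so the path is blocked at N3.
Path 6: N1 → N6 ← N2
  N6 is a collider and N6 is conditioned on, which opens it — no node blocks this path, so it is active.
Because an active path exists, N1 and N2 are not d-separated.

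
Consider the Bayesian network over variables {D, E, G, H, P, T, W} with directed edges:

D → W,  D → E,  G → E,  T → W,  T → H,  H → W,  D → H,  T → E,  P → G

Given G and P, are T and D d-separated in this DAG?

We examine all 5 paths between T and D:
  1. T → E ← D — E:collider[blocks] ⇒ blocked
  2. T → H → W ← D — H:chain[open]; W:collider[blocks] ⇒ blocked
  3. T → H ← D — H:collider[blocks] ⇒ blocked
  4. T → W ← H ← D — W:collider[blocks]; H:chain[open] ⇒ blocked
  5. T → W ← D — W:collider[blocks] ⇒ blocked
Every path is blocked, so T and D are d-separated given {G, P}.

Yes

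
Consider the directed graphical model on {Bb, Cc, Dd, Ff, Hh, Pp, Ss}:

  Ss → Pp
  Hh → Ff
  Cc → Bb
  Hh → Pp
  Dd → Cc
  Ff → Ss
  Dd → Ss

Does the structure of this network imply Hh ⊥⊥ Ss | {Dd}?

We examine all 2 paths between Hh and Ss:
Path 1: Hh → Ff → Ss
  Ff is a chain and Ff is not conditioned on — no node blocks this path, so it is active.
Path 2: Hh → Pp ← Ss
  Pp is a collider here and neither Pp nor any of its descendants is conditioned on, so the collider stays closed — the path is blocked at Pp.
Since the path Hh → Ff → Ss is active, Hh and Ss are not d-separated given {Dd}.

No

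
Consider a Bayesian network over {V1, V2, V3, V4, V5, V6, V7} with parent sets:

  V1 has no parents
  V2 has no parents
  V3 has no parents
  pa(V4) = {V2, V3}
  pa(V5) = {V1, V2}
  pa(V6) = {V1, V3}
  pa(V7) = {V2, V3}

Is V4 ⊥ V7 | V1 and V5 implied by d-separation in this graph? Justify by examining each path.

We examine all 4 paths between V4 and V7:
Path 1: V4 ← V3 → V7
  V3 is a fork and V3 is not conditioned on — no node blocks this path, so it is active.
Path 2: V4 ← V3 → V6 ← V1 → V5 ← V2 → V7
  V6 is a collider here and neither V6 nor any of its descendants is conditioned on, so the collider stays closed — the path is blocked at V6.
Path 3: V4 ← V2 → V7
  V2 is a fork and V2 is not conditioned on — no node blocks this path, so it is active.
Path 4: V4 ← V2 → V5 ← V1 → V6 ← V3 → V7
  V1 is a fork here and V1 is conditioned on, so the path is blocked at V1.
At least one path is unblocked, so d-separation fails.

No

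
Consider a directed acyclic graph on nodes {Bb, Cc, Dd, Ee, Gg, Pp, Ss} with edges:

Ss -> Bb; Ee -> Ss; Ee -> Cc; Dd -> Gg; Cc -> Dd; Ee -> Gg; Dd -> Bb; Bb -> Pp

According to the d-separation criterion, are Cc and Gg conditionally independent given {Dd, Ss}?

No

Enumerating the 4 paths from Cc to Gg and testing each for blocking by {Dd, Ss}:
Path 1: Cc → Dd → Bb ← Ss ← Ee → Gg
  Dd is a chain here and Dd is conditioned on, so the path is blocked at Dd.
Path 2: Cc → Dd → Gg
  Dd is a chain here and Dd is conditioned on, so the path is blocked at Dd.
Path 3: Cc ← Ee → Gg
  Ee is a fork and Ee is not conditioned on — no node blocks this path, so it is active.
Path 4: Cc ← Ee → Ss → Bb ← Dd → Gg
  Ss is a chain here and Ss is conditioned on, so the path is blocked at Ss.
At least one path is unblocked, so d-separation fails.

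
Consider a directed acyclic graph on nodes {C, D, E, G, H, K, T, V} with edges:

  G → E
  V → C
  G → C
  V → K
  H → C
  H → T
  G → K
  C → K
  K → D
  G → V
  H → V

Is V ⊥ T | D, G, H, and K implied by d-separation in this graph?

Yes — V and T are d-separated given {D, G, H, K}.

Enumerating the 6 paths from V to T and testing each for blocking by {D, G, H, K}:
Path 1: V → K ← G → C ← H → T
  G is a fork here and G is conditioned on, so the path is blocked at G.
Path 2: V → K ← C ← H → T
  H is a fork here and H is conditioned on, so the path is blocked at H.
Path 3: V ← G → K ← C ← H → T
  G is a fork here and G is conditioned on, so the path is blocked at G.
Path 4: V ← G → C ← H → T
  G is a fork here and G is conditioned on, so the path is blocked at G.
Path 5: V ← H → T
  H is a fork here and H is conditioned on, so the path is blocked at H.
Path 6: V → C ← H → T
  H is a fork here and H is conditioned on, so the path is blocked at H.
All paths are blocked; V ⊥ T | {D, G, H, K} holds.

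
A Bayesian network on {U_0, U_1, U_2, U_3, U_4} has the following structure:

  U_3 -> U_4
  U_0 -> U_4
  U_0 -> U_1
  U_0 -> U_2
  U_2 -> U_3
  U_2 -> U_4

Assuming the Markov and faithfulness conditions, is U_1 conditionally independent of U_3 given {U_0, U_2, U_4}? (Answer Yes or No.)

Yes — U_1 and U_3 are d-separated given {U_0, U_2, U_4}.

4 paths connect U_1 and U_3; each must be blocked for d-separation to hold:
Path 1: U_1 ← U_0 → U_2 → U_3
  U_0 is a fork here and U_0 is conditioned on, so the path is blocked at U_0.
Path 2: U_1 ← U_0 → U_2 → U_4 ← U_3
  U_0 is a fork here and U_0 is conditioned on, so the path is blocked at U_0.
Path 3: U_1 ← U_0 → U_4 ← U_2 → U_3
  U_0 is a fork here and U_0 is conditioned on, so the path is blocked at U_0.
Path 4: U_1 ← U_0 → U_4 ← U_3
  U_0 is a fork here and U_0 is conditioned on, so the path is blocked at U_0.
All paths are blocked; U_1 ⊥ U_3 | {U_0, U_2, U_4} holds.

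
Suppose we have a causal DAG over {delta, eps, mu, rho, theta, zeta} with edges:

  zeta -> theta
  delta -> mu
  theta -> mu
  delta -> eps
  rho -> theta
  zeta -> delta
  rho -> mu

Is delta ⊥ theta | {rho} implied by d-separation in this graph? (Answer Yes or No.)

No — delta and theta are not d-separated given {rho}.

We examine all 3 paths between delta and theta:
  1. delta → mu ← rho → theta — mu:collider[blocks]; rho:fork[blocks] ⇒ blocked
  2. delta → mu ← theta — mu:collider[blocks] ⇒ blocked
  3. delta ← zeta → theta — zeta:fork[open] ⇒ active
Since the path delta ← zeta → theta is active, delta and theta are not d-separated given {rho}.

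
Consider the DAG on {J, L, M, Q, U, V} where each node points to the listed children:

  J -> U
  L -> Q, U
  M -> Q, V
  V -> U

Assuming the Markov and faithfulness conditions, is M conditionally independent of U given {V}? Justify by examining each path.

2 paths connect M and U; each must be blocked for d-separation to hold:
  1. M → V → U — V:chain[blocks] ⇒ blocked
  2. M → Q ← L → U — Q:collider[blocks]; L:fork[open] ⇒ blocked
Every path is blocked, so M and U are d-separated given {V}.

Yes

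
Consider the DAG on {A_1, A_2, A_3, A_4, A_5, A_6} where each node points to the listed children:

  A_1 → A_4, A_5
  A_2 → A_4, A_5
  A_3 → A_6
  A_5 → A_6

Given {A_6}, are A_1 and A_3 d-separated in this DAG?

No — A_1 and A_3 are not d-separated given {A_6}.

There are 2 undirected paths between A_1 and A_3; checking each against the conditioning set {A_6}:
Path 1: A_1 → A_4 ← A_2 → A_5 → A_6 ← A_3
  A_4 is a collider here and neither A_4 nor any of its descendants is conditioned on, so the collider stays closed — the path is blocked at A_4.
Path 2: A_1 → A_5 → A_6 ← A_3
  A_5 is a chain and A_5 is not conditioned on; A_6 is a collider and A_6 is conditioned on, which opens it — no node blocks this path, so it is active.
Since the path A_1 → A_5 → A_6 ← A_3 is active, A_1 and A_3 are not d-separated given {A_6}.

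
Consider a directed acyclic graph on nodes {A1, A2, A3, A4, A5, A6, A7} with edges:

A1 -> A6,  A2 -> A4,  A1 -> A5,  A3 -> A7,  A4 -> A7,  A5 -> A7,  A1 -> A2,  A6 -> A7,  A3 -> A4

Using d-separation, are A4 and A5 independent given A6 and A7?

No

Enumerating the 6 paths from A4 to A5 and testing each for blocking by {A6, A7}:
Path 1: A4 → A7 ← A6 ← A1 → A5
  A6 is a chain here and A6 is conditioned on, so the path is blocked at A6.
Path 2: A4 → A7 ← A5
  A7 is a collider and A7 is conditioned on, which opens it — no node blocks this path, so it is active.
Path 3: A4 ← A3 → A7 ← A6 ← A1 → A5
  A6 is a chain here and A6 is conditioned on, so the path is blocked at A6.
Path 4: A4 ← A3 → A7 ← A5
  A3 is a fork and A3 is not conditioned on; A7 is a collider and A7 is conditioned on, which opens it — no node blocks this path, so it is active.
Path 5: A4 ← A2 ← A1 → A6 → A7 ← A5
  A6 is a chain here and A6 is conditioned on, so the path is blocked at A6.
Path 6: A4 ← A2 ← A1 → A5
  A2 is a chain and A2 is not conditioned on; A1 is a fork and A1 is not conditioned on — no node blocks this path, so it is active.
At least one path is unblocked, so d-separation fails.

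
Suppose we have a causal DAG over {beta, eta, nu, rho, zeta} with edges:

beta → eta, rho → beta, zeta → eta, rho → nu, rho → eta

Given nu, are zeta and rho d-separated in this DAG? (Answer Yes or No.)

We examine all 2 paths between zeta and rho:
  1. zeta → eta ← rho — eta:collider[blocks] ⇒ blocked
  2. zeta → eta ← beta ← rho — eta:collider[blocks]; beta:chain[open] ⇒ blocked
All paths are blocked; zeta ⊥ rho | {nu} holds.

Yes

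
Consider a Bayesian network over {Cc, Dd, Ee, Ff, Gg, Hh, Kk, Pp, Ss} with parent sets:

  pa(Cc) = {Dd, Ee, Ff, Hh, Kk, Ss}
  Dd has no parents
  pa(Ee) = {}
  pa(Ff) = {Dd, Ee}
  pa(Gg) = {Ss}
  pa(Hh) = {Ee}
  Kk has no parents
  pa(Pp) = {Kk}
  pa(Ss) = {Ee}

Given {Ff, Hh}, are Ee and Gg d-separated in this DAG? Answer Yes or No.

5 paths connect Ee and Gg; each must be blocked for d-separation to hold:
Path 1: Ee → Ff → Cc ← Ss → Gg
  Ff is a chain here and Ff is conditioned on, so the path is blocked at Ff.
Path 2: Ee → Ff ← Dd → Cc ← Ss → Gg
  Cc is a collider here and neither Cc nor any of its descendants is conditioned on, so the collider stays closed — the path is blocked at Cc.
Path 3: Ee → Cc ← Ss → Gg
  Cc is a collider here and neither Cc nor any of its descendants is conditioned on, so the collider stays closed — the path is blocked at Cc.
Path 4: Ee → Ss → Gg
  Ss is a chain and Ss is not conditioned on — no node blocks this path, so it is active.
Path 5: Ee → Hh → Cc ← Ss → Gg
  Hh is a chain here and Hh is conditioned on, so the path is blocked at Hh.
Since the path Ee → Ss → Gg is active, Ee and Gg are not d-separated given {Ff, Hh}.

No — Ee and Gg are not d-separated given {Ff, Hh}.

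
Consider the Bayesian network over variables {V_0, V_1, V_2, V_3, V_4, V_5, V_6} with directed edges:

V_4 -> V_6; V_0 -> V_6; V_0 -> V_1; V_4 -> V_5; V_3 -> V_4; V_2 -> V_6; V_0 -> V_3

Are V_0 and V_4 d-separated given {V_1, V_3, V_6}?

No

Enumerating the 2 paths from V_0 to V_4 and testing each for blocking by {V_1, V_3, V_6}:
Path 1: V_0 → V_3 → V_4
  V_3 is a chain here and V_3 is conditioned on, so the path is blocked at V_3.
Path 2: V_0 → V_6 ← V_4
  V_6 is a collider and V_6 is conditioned on, which opens it — no node blocks this path, so it is active.
Because an active path exists, V_0 and V_4 are not d-separated.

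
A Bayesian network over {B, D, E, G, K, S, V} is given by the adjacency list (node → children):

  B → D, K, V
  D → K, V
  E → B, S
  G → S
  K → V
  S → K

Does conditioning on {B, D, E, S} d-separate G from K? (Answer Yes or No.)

Enumerating the 6 paths from G to K and testing each for blocking by {B, D, E, S}:
Path 1: G → S ← E → B → V ← K
  E is a fork here and E is conditioned on, so the path is blocked at E.
Path 2: G → S ← E → B → V ← D → K
  E is a fork here and E is conditioned on, so the path is blocked at E.
Path 3: G → S ← E → B → K
  E is a fork here and E is conditioned on, so the path is blocked at E.
Path 4: G → S ← E → B → D → V ← K
  E is a fork here and E is conditioned on, so the path is blocked at E.
Path 5: G → S ← E → B → D → K
  E is a fork here and E is conditioned on, so the path is blocked at E.
Path 6: G → S → K
  S is a chain here and S is conditioned on, so the path is blocked at S.
Every path is blocked, so G and K are d-separated given {B, D, E, S}.

Yes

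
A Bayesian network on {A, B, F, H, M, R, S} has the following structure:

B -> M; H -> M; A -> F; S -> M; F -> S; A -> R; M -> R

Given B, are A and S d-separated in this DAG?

No

There are 2 undirected paths between A and S; checking each against the conditioning set {B}:
  1. A → F → S — F:chain[open] ⇒ active
  2. A → R ← M ← S — R:collider[blocks]; M:chain[open] ⇒ blocked
At least one path is unblocked, so d-separation fails.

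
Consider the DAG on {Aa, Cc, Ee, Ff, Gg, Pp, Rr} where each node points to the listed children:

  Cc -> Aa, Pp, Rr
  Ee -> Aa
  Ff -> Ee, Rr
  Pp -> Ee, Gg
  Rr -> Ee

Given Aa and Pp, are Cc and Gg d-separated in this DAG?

Yes

We examine all 4 paths between Cc and Gg:
Path 1: Cc → Rr → Ee ← Pp → Gg
  Pp is a fork here and Pp is conditioned on, so the path is blocked at Pp.
Path 2: Cc → Rr ← Ff → Ee ← Pp → Gg
  Pp is a fork here and Pp is conditioned on, so the path is blocked at Pp.
Path 3: Cc → Aa ← Ee ← Pp → Gg
  Pp is a fork here and Pp is conditioned on, so the path is blocked at Pp.
Path 4: Cc → Pp → Gg
  Pp is a chain here and Pp is conditioned on, so the path is blocked at Pp.
Since every path is blocked, d-separation holds.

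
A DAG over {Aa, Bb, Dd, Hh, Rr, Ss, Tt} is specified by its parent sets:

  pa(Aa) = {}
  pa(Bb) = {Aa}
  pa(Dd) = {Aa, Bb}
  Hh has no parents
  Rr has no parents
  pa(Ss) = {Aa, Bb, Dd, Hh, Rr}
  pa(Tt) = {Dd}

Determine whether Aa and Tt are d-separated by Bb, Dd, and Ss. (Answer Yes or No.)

Yes

We examine all 5 paths between Aa and Tt:
Path 1: Aa → Dd → Tt
  Dd is a chain here and Dd is conditioned on, so the path is blocked at Dd.
Path 2: Aa → Ss ← Dd → Tt
  Dd is a fork here and Dd is conditioned on, so the path is blocked at Dd.
Path 3: Aa → Ss ← Bb → Dd → Tt
  Bb is a fork here and Bb is conditioned on, so the path is blocked at Bb.
Path 4: Aa → Bb → Dd → Tt
  Bb is a chain here and Bb is conditioned on, so the path is blocked at Bb.
Path 5: Aa → Bb → Ss ← Dd → Tt
  Bb is a chain here and Bb is conditioned on, so the path is blocked at Bb.
Since every path is blocked, d-separation holds.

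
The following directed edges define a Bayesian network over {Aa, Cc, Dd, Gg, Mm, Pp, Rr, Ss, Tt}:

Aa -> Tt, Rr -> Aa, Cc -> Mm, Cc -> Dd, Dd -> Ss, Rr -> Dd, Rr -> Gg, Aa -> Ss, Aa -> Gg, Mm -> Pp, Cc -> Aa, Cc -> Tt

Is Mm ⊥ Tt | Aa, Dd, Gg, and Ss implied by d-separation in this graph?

No

Enumerating the 5 paths from Mm to Tt and testing each for blocking by {Aa, Dd, Gg, Ss}:
  1. Mm ← Cc → Tt — Cc:fork[open] ⇒ active
  2. Mm ← Cc → Aa → Tt — Cc:fork[open]; Aa:chain[blocks] ⇒ blocked
  3. Mm ← Cc → Dd ← Rr → Aa → Tt — Cc:fork[open]; Dd:collider[open]; Rr:fork[open]; Aa:chain[blocks] ⇒ blocked
  4. Mm ← Cc → Dd ← Rr → Gg ← Aa → Tt — Cc:fork[open]; Dd:collider[open]; Rr:fork[open]; Gg:collider[open]; Aa:fork[blocks] ⇒ blocked
  5. Mm ← Cc → Dd → Ss ← Aa → Tt — Cc:fork[open]; Dd:chain[blocks]; Ss:collider[open]; Aa:fork[blocks] ⇒ blocked
At least one path is unblocked, so d-separation fails.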